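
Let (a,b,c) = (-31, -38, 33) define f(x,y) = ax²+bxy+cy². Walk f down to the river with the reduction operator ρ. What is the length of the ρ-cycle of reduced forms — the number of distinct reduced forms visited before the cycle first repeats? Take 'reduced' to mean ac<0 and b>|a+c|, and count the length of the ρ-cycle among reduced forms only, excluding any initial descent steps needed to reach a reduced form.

D = 5536, ⌊√D⌋ = 74
descent: ρ → (33,38,-31)  [lands on river]
river: ρ → (-31,24,40)
river: ρ → (40,56,-15)
river: ρ → (-15,64,24)
river: ρ → (24,32,-47)
river: ρ → (-47,62,9)
river: ρ → (9,64,-40)
river: ρ → (-40,16,33)
river: ρ → (33,50,-23)
river: ρ → (-23,42,41)
river: ρ → (41,40,-24)
river: ρ → (-24,56,25)
river: ρ → (25,44,-36)
river: ρ → (-36,28,33)
ρ-cycle length = 14 (tail of 1 descent step not counted)

14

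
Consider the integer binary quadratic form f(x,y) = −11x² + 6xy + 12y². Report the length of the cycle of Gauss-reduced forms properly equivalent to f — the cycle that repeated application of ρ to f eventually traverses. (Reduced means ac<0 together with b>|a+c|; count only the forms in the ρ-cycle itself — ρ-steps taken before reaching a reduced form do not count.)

D = 564, ⌊√D⌋ = 23
river: ρ → (12,18,-5)
river: ρ → (-5,22,4)
river: ρ → (4,18,-15)
river: ρ → (-15,12,7)
river: ρ → (7,16,-11)
river: ρ → (-11,6,12)
ρ-cycle length = 6 (tail of 0 descent steps not counted)

6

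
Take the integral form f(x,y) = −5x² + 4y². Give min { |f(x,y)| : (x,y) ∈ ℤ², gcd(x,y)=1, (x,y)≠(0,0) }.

descent: ρ → (4,8,-1)  [lands on river]
river: ρ → (-1,8,4)
closes: descent 1, river 2
min |a| on river = 1

1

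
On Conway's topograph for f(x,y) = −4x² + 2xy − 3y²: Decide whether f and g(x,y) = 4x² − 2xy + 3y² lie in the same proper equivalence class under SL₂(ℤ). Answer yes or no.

D₁ = -44, D₂ = -44
f is negative-definite; reduce −f:
−f: flip: (4,-2,3)→(3,2,4)
−f: reduced (well bottom): (3,2,4) with a≤c, −a<b≤a
flip sign back: reduced form of f is (-3,-2,-4)
g: flip: (4,-2,3)→(3,2,4)
g: reduced (well bottom): (3,2,4) with a≤c, −a<b≤a
reduced forms (-3, -2, -4) vs (3, 2, 4) ⇒ inequivalent

no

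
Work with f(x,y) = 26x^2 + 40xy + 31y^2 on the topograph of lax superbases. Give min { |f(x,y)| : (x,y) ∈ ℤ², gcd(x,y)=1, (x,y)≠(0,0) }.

translate: b→-12 (≡40 mod 52), so (26,40,31)→(26,-12,17)
flip: (26,-12,17)→(17,12,26)
reduced (well bottom): (17,12,26) with a≤c, −a<b≤a
well minimum = a = 17

17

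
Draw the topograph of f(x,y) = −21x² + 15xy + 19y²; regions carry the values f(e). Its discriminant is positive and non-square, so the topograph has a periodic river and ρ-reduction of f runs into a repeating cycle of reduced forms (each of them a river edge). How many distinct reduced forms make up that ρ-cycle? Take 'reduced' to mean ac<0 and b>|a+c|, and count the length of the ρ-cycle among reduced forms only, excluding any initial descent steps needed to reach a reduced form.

D = 1821, ⌊√D⌋ = 42
river: ρ → (19,23,-17)
river: ρ → (-17,11,25)
river: ρ → (25,39,-3)
river: ρ → (-3,39,25)
river: ρ → (25,11,-17)
river: ρ → (-17,23,19)
river: ρ → (19,15,-21)
river: ρ → (-21,27,13)
river: ρ → (13,25,-23)
river: ρ → (-23,21,15)
river: ρ → (15,39,-5)
river: ρ → (-5,41,7)
river: ρ → (7,29,-35)
river: ρ → (-35,41,1)
river: ρ → (1,41,-35)
river: ρ → (-35,29,7)
river: ρ → (7,41,-5)
river: ρ → (-5,39,15)
river: ρ → (15,21,-23)
river: ρ → (-23,25,13)
river: ρ → (13,27,-21)
river: ρ → (-21,15,19)
ρ-cycle length = 22 (tail of 0 descent steps not counted)

22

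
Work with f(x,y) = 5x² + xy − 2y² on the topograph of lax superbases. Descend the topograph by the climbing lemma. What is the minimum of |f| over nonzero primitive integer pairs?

descent: ρ → (-2,3,4)  [lands on river]
river: ρ → (4,5,-1)
river: ρ → (-1,5,4)
river: ρ → (4,3,-2)
river: ρ → (-2,5,2)
river: ρ → (2,3,-4)
river: ρ → (-4,5,1)
river: ρ → (1,5,-4)
river: ρ → (-4,3,2)
river: ρ → (2,5,-2)
closes: descent 1, river 10
min |a| on river = 1

1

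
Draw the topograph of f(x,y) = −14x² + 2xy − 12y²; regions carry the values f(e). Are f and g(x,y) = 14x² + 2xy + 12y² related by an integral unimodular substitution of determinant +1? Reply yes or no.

D₁ = -668, D₂ = -668
f is negative-definite; reduce −f:
−f: flip: (14,-2,12)→(12,2,14)
−f: reduced (well bottom): (12,2,14) with a≤c, −a<b≤a
flip sign back: reduced form of f is (-12,-2,-14)
g: flip: (14,2,12)→(12,-2,14)
g: reduced (well bottom): (12,-2,14) with a≤c, −a<b≤a
reduced forms (-12, -2, -14) vs (12, -2, 14) ⇒ inequivalent

no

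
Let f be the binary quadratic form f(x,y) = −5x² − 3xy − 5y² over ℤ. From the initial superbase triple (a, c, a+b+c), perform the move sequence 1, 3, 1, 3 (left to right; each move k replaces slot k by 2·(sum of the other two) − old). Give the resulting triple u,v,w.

start (-5,-5,-13) = (f(1,0),f(0,1),f(1,1))
replace slot 1: 2·((-5)+(-13)) − (-5) = -31 → (-31,-5,-13)
replace slot 3: 2·((-31)+(-5)) − (-13) = -59 → (-31,-5,-59)
replace slot 1: 2·((-5)+(-59)) − (-31) = -97 → (-97,-5,-59)
replace slot 3: 2·((-97)+(-5)) − (-59) = -145 → (-97,-5,-145)

-97,-5,-145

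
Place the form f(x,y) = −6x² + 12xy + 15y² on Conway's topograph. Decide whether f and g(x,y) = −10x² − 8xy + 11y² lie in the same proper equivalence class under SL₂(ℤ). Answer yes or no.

D₁ = 504, D₂ = 504
river cycle of f (length 4): (15, 18, -3), (-3, 18, 15), (15, 12, -6), (-6, 12, 15)
river cycle of g (length 10): (11, 8, -10), (-10, 12, 9), (9, 6, -13), (-13, 20, 2), (2, 20, -13), (-13, 6, 9), (9, 12, -10), (-10, 8, 11), (11, 14, -7), (-7, 14, 11)
cycles differ ⇒ inequivalent

no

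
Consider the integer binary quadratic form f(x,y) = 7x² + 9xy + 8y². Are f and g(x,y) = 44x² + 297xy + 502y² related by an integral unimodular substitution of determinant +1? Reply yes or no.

D₁ = -143, D₂ = -143
f: translate: b→-5 (≡9 mod 14), so (7,9,8)→(7,-5,6)
f: flip: (7,-5,6)→(6,5,7)
f: reduced (well bottom): (6,5,7) with a≤c, −a<b≤a
g: translate: b→33 (≡297 mod 88), so (44,297,502)→(44,33,7)
g: flip: (44,33,7)→(7,-33,44)
g: translate: b→-5 (≡-33 mod 14), so (7,-33,44)→(7,-5,6)
g: flip: (7,-5,6)→(6,5,7)
g: reduced (well bottom): (6,5,7) with a≤c, −a<b≤a
reduced forms (6, 5, 7) vs (6, 5, 7) ⇒ equivalent

yes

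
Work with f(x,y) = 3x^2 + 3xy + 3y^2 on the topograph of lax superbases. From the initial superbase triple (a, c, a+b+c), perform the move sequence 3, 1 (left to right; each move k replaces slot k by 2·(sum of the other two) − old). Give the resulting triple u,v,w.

start (3,3,9) = (f(1,0),f(0,1),f(1,1))
replace slot 3: 2·(3+3) − 9 = 3 → (3,3,3)
replace slot 1: 2·(3+3) − 3 = 9 → (9,3,3)

9,3,3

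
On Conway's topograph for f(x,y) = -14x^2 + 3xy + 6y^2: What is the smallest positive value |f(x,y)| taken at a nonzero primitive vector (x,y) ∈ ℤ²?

descent: ρ → (6,9,-11)  [lands on river]
river: ρ → (-11,13,4)
river: ρ → (4,11,-14)
river: ρ → (-14,17,1)
river: ρ → (1,17,-14)
river: ρ → (-14,11,4)
river: ρ → (4,13,-11)
river: ρ → (-11,9,6)
river: ρ → (6,15,-5)
river: ρ → (-5,15,6)
closes: descent 1, river 10
min |a| on river = 1

1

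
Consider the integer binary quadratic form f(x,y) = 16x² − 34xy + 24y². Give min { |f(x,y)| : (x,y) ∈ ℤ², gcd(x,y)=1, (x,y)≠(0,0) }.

translate: b→-2 (≡-34 mod 32), so (16,-34,24)→(16,-2,6)
flip: (16,-2,6)→(6,2,16)
reduced (well bottom): (6,2,16) with a≤c, −a<b≤a
well minimum = a = 6

6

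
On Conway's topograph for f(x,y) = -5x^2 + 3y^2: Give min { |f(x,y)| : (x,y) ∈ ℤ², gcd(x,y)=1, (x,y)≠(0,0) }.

descent: ρ → (3,6,-2)  [lands on river]
river: ρ → (-2,6,3)
closes: descent 1, river 2
min |a| on river = 2

2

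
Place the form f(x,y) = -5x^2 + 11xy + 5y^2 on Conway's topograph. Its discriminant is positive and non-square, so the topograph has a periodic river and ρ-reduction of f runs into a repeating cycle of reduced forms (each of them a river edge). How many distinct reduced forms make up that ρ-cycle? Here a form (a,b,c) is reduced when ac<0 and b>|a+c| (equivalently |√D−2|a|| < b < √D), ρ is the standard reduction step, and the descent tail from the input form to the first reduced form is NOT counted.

D = 221, ⌊√D⌋ = 14
river: ρ → (5,9,-7)
river: ρ → (-7,5,7)
river: ρ → (7,9,-5)
river: ρ → (-5,11,5)
ρ-cycle length = 4 (tail of 0 descent steps not counted)

4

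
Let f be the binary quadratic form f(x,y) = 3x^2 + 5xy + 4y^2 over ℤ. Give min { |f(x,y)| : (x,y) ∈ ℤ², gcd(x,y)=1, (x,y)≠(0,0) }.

translate: b→-1 (≡5 mod 6), so (3,5,4)→(3,-1,2)
flip: (3,-1,2)→(2,1,3)
reduced (well bottom): (2,1,3) with a≤c, −a<b≤a
well minimum = a = 2

2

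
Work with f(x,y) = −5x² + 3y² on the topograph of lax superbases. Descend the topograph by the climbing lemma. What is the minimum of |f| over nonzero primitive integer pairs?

descent: ρ → (3,6,-2)  [lands on river]
river: ρ → (-2,6,3)
closes: descent 1, river 2
min |a| on river = 2

2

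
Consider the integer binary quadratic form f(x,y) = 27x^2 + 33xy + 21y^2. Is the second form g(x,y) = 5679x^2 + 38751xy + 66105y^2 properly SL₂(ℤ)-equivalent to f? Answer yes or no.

D₁ = -1179, D₂ = -1179
f: translate: b→-21 (≡33 mod 54), so (27,33,21)→(27,-21,15)
f: flip: (27,-21,15)→(15,21,27)
f: translate: b→-9 (≡21 mod 30), so (15,21,27)→(15,-9,21)
f: reduced (well bottom): (15,-9,21) with a≤c, −a<b≤a
g: translate: b→4677 (≡38751 mod 11358), so (5679,38751,66105)→(5679,4677,963)
g: flip: (5679,4677,963)→(963,-4677,5679)
g: translate: b→-825 (≡-4677 mod 1926), so (963,-4677,5679)→(963,-825,177)
g: flip: (963,-825,177)→(177,825,963)
g: translate: b→117 (≡825 mod 354), so (177,825,963)→(177,117,21)
g: flip: (177,117,21)→(21,-117,177)
g: translate: b→9 (≡-117 mod 42), so (21,-117,177)→(21,9,15)
g: flip: (21,9,15)→(15,-9,21)
g: reduced (well bottom): (15,-9,21) with a≤c, −a<b≤a
reduced forms (15, -9, 21) vs (15, -9, 21) ⇒ equivalent

yes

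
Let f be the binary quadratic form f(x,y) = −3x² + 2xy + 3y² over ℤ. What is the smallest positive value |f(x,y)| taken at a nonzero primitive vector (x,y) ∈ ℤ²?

river: ρ → (3,4,-2)
river: ρ → (-2,4,3)
river: ρ → (3,2,-3)
river: ρ → (-3,4,2)
river: ρ → (2,4,-3)
river: ρ → (-3,2,3)
closes: descent 0, river 6
min |a| on river = 2

2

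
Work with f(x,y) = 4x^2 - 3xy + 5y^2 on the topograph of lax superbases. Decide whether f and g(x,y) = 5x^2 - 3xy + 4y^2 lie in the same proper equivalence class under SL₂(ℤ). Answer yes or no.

D₁ = -71, D₂ = -71
f: reduced (well bottom): (4,-3,5) with a≤c, −a<b≤a
g: flip: (5,-3,4)→(4,3,5)
g: reduced (well bottom): (4,3,5) with a≤c, −a<b≤a
reduced forms (4, -3, 5) vs (4, 3, 5) ⇒ inequivalent

no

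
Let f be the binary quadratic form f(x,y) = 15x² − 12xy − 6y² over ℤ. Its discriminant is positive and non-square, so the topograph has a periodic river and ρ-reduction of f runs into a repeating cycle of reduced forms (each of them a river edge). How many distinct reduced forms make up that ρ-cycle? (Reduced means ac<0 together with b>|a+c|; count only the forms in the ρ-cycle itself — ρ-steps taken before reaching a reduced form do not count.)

D = 504, ⌊√D⌋ = 22
descent: ρ → (-6,12,15)  [lands on river]
river: ρ → (15,18,-3)
river: ρ → (-3,18,15)
river: ρ → (15,12,-6)
ρ-cycle length = 4 (tail of 1 descent step not counted)

4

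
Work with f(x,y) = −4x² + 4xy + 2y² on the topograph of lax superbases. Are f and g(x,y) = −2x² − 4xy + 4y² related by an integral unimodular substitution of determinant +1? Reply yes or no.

D₁ = 48, D₂ = 48
river cycle of f (length 2): (2, 4, -4), (-4, 4, 2)
river cycle of g (length 2): (4, 4, -2), (-2, 4, 4)
cycles differ ⇒ inequivalent

no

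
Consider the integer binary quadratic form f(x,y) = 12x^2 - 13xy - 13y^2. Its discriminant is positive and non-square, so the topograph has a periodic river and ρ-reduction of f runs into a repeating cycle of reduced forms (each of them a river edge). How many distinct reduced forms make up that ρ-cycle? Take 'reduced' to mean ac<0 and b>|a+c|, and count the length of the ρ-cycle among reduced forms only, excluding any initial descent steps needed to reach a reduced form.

D = 793, ⌊√D⌋ = 28
descent: ρ → (-13,13,12)  [lands on river]
river: ρ → (12,11,-14)
river: ρ → (-14,17,9)
river: ρ → (9,19,-12)
river: ρ → (-12,5,16)
river: ρ → (16,27,-1)
river: ρ → (-1,27,16)
river: ρ → (16,5,-12)
river: ρ → (-12,19,9)
river: ρ → (9,17,-14)
river: ρ → (-14,11,12)
river: ρ → (12,13,-13)
ρ-cycle length = 12 (tail of 1 descent step not counted)

12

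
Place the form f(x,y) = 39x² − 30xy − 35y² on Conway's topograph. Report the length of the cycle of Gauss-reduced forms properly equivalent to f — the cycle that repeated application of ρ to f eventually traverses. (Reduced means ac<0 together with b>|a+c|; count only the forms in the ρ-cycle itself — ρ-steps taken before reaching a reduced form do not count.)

D = 6360, ⌊√D⌋ = 79
descent: ρ → (-35,30,39)  [lands on river]
river: ρ → (39,48,-26)
river: ρ → (-26,56,31)
river: ρ → (31,68,-14)
river: ρ → (-14,72,21)
river: ρ → (21,54,-41)
river: ρ → (-41,28,34)
river: ρ → (34,40,-35)
ρ-cycle length = 8 (tail of 1 descent step not counted)

8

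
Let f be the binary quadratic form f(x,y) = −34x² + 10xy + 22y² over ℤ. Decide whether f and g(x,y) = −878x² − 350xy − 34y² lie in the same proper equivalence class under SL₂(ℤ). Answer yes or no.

D₁ = 3092, D₂ = 3092
river cycle of f (length 6): (22, 34, -22), (-22, 54, 2), (2, 54, -22), (-22, 34, 22), (22, 54, -2), (-2, 54, 22)
river cycle of g (length 6): (22, 34, -22), (-22, 54, 2), (2, 54, -22), (-22, 34, 22), (22, 54, -2), (-2, 54, 22)
cycles coincide ⇒ equivalent

yes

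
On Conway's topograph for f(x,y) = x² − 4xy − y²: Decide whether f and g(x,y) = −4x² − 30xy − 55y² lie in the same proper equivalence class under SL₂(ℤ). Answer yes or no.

D₁ = 20, D₂ = 20
river cycle of f (length 2): (-1, 4, 1), (1, 4, -1)
river cycle of g (length 2): (1, 4, -1), (-1, 4, 1)
cycles coincide ⇒ equivalent

yes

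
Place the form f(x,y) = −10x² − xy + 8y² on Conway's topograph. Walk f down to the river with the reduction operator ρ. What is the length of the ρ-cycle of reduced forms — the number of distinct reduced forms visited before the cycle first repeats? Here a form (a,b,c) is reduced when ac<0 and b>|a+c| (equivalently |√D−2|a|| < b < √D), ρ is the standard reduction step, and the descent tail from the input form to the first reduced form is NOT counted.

D = 321, ⌊√D⌋ = 17
descent: ρ → (8,17,-1)  [lands on river]
river: ρ → (-1,17,8)
river: ρ → (8,15,-3)
river: ρ → (-3,15,8)
ρ-cycle length = 4 (tail of 1 descent step not counted)

4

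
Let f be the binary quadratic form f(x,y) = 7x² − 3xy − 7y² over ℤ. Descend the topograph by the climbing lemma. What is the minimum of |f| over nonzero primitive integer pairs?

descent: ρ → (-7,3,7)  [lands on river]
river: ρ → (7,11,-3)
river: ρ → (-3,13,3)
river: ρ → (3,11,-7)
closes: descent 1, river 4
min |a| on river = 3

3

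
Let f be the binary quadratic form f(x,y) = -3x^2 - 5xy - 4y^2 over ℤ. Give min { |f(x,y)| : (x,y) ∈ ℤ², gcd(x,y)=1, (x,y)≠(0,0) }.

translate: b→-1 (≡5 mod 6), so (3,5,4)→(3,-1,2)
flip: (3,-1,2)→(2,1,3)
reduced (well bottom): (2,1,3) with a≤c, −a<b≤a
well minimum |f| = |-2| = 2 (negative-definite)

2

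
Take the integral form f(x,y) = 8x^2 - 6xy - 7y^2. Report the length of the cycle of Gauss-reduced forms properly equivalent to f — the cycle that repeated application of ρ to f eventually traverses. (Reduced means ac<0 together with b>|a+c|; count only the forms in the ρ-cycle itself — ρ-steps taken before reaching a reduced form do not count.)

D = 260, ⌊√D⌋ = 16
descent: ρ → (-7,6,8)  [lands on river]
river: ρ → (8,10,-5)
river: ρ → (-5,10,8)
river: ρ → (8,6,-7)
river: ρ → (-7,8,7)
river: ρ → (7,6,-8)
river: ρ → (-8,10,5)
river: ρ → (5,10,-8)
river: ρ → (-8,6,7)
river: ρ → (7,8,-7)
ρ-cycle length = 10 (tail of 1 descent step not counted)

10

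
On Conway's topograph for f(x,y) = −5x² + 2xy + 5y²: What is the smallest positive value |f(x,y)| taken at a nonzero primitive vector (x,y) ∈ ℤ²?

river: ρ → (5,8,-2)
river: ρ → (-2,8,5)
river: ρ → (5,2,-5)
river: ρ → (-5,8,2)
river: ρ → (2,8,-5)
river: ρ → (-5,2,5)
closes: descent 0, river 6
min |a| on river = 2

2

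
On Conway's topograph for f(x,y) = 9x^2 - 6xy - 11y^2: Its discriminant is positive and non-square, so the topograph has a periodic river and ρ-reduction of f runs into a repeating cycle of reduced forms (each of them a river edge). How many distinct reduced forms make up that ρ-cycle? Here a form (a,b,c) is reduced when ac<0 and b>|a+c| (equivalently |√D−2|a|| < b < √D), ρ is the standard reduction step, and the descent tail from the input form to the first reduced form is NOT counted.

D = 432, ⌊√D⌋ = 20
descent: ρ → (-11,6,9)  [lands on river]
river: ρ → (9,12,-8)
river: ρ → (-8,20,1)
river: ρ → (1,20,-8)
river: ρ → (-8,12,9)
river: ρ → (9,6,-11)
river: ρ → (-11,16,4)
river: ρ → (4,16,-11)
ρ-cycle length = 8 (tail of 1 descent step not counted)

8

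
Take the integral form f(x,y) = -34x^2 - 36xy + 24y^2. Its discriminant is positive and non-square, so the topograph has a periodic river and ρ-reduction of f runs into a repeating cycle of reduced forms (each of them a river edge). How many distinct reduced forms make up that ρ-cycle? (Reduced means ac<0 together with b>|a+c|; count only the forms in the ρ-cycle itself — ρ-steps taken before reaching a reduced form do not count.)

D = 4560, ⌊√D⌋ = 67
descent: ρ → (24,36,-34)  [lands on river]
river: ρ → (-34,32,26)
river: ρ → (26,20,-40)
river: ρ → (-40,60,6)
river: ρ → (6,60,-40)
river: ρ → (-40,20,26)
river: ρ → (26,32,-34)
river: ρ → (-34,36,24)
river: ρ → (24,60,-10)
river: ρ → (-10,60,24)
ρ-cycle length = 10 (tail of 1 descent step not counted)

10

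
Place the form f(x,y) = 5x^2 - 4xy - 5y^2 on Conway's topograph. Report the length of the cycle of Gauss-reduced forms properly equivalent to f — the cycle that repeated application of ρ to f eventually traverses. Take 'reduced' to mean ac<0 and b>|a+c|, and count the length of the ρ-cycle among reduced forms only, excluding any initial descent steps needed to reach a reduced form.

D = 116, ⌊√D⌋ = 10
descent: ρ → (-5,4,5)  [lands on river]
river: ρ → (5,6,-4)
river: ρ → (-4,10,1)
river: ρ → (1,10,-4)
river: ρ → (-4,6,5)
river: ρ → (5,4,-5)
river: ρ → (-5,6,4)
river: ρ → (4,10,-1)
river: ρ → (-1,10,4)
river: ρ → (4,6,-5)
ρ-cycle length = 10 (tail of 1 descent step not counted)

10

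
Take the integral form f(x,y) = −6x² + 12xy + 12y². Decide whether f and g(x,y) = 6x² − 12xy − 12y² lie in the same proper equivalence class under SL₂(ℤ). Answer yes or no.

D₁ = 432, D₂ = 432
river cycle of f (length 2): (12, 12, -6), (-6, 12, 12)
river cycle of g (length 2): (-12, 12, 6), (6, 12, -12)
cycles differ ⇒ inequivalent

no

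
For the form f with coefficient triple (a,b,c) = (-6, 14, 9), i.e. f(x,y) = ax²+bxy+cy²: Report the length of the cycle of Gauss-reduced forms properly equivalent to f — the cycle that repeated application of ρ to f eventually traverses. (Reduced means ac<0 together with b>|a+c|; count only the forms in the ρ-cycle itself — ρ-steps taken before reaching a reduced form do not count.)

D = 412, ⌊√D⌋ = 20
river: ρ → (9,4,-11)
river: ρ → (-11,18,2)
river: ρ → (2,18,-11)
river: ρ → (-11,4,9)
river: ρ → (9,14,-6)
river: ρ → (-6,10,13)
river: ρ → (13,16,-3)
river: ρ → (-3,20,1)
river: ρ → (1,20,-3)
river: ρ → (-3,16,13)
river: ρ → (13,10,-6)
river: ρ → (-6,14,9)
ρ-cycle length = 12 (tail of 0 descent steps not counted)

12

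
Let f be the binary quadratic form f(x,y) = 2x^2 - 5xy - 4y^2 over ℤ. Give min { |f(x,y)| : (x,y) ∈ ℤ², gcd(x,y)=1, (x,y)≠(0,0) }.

descent: ρ → (-4,5,2)  [lands on river]
river: ρ → (2,7,-1)
river: ρ → (-1,7,2)
river: ρ → (2,5,-4)
river: ρ → (-4,3,3)
river: ρ → (3,3,-4)
closes: descent 1, river 6
min |a| on river = 1

1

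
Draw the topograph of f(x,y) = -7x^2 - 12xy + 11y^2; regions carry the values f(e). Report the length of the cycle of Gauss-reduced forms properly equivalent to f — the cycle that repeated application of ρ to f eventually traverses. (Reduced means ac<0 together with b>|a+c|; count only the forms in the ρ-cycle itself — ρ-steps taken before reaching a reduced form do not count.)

D = 452, ⌊√D⌋ = 21
descent: ρ → (11,12,-7)  [lands on river]
river: ρ → (-7,16,7)
river: ρ → (7,12,-11)
river: ρ → (-11,10,8)
river: ρ → (8,6,-13)
river: ρ → (-13,20,1)
river: ρ → (1,20,-13)
river: ρ → (-13,6,8)
river: ρ → (8,10,-11)
river: ρ → (-11,12,7)
river: ρ → (7,16,-7)
river: ρ → (-7,12,11)
river: ρ → (11,10,-8)
river: ρ → (-8,6,13)
river: ρ → (13,20,-1)
river: ρ → (-1,20,13)
river: ρ → (13,6,-8)
river: ρ → (-8,10,11)
ρ-cycle length = 18 (tail of 1 descent step not counted)

18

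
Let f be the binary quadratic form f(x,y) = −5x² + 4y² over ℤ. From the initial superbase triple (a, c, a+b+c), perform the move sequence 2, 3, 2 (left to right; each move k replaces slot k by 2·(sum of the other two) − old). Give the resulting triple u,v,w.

start (-5,4,-1) = (f(1,0),f(0,1),f(1,1))
replace slot 2: 2·((-5)+(-1)) − 4 = -16 → (-5,-16,-1)
replace slot 3: 2·((-5)+(-16)) − (-1) = -41 → (-5,-16,-41)
replace slot 2: 2·((-5)+(-41)) − (-16) = -76 → (-5,-76,-41)

-5,-76,-41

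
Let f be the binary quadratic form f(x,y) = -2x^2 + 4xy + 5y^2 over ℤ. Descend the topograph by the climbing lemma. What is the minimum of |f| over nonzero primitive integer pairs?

river: ρ → (5,6,-1)
river: ρ → (-1,6,5)
river: ρ → (5,4,-2)
river: ρ → (-2,4,5)
closes: descent 0, river 4
min |a| on river = 1

1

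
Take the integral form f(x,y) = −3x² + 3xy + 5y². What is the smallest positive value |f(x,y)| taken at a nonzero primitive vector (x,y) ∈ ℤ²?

river: ρ → (5,7,-1)
river: ρ → (-1,7,5)
river: ρ → (5,3,-3)
river: ρ → (-3,3,5)
closes: descent 0, river 4
min |a| on river = 1

1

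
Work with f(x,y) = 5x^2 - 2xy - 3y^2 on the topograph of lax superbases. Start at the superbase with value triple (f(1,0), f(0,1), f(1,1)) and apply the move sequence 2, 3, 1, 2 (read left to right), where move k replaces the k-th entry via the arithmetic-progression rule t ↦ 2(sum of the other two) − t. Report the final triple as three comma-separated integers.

start (5,-3,0) = (f(1,0),f(0,1),f(1,1))
replace slot 2: 2·(5+0) − (-3) = 13 → (5,13,0)
replace slot 3: 2·(5+13) − 0 = 36 → (5,13,36)
replace slot 1: 2·(13+36) − 5 = 93 → (93,13,36)
replace slot 2: 2·(93+36) − 13 = 245 → (93,245,36)

93,245,36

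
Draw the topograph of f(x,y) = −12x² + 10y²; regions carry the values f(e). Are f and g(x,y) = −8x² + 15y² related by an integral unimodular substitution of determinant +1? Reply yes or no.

D₁ = 480, D₂ = 480
river cycle of f (length 2): (10, 20, -2), (-2, 20, 10)
river cycle of g (length 4): (-8, 16, 7), (7, 12, -12), (-12, 12, 7), (7, 16, -8)
cycles differ ⇒ inequivalent

no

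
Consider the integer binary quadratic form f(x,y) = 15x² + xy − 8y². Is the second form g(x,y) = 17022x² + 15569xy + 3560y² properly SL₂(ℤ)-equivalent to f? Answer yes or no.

D₁ = 481, D₂ = 481
river cycle of f (length 26): (-8, 15, 8), (8, 17, -6), (-6, 19, 5), (5, 21, -2), (-2, 19, 15), (15, 11, -6), (-6, 13, 13), (13, 13, -6), (-6, 11, 15), (15, 19, -2), … (16 more)
river cycle of g (length 26): (-8, 15, 8), (8, 17, -6), (-6, 19, 5), (5, 21, -2), (-2, 19, 15), (15, 11, -6), (-6, 13, 13), (13, 13, -6), (-6, 11, 15), (15, 19, -2), … (16 more)
cycles coincide ⇒ equivalent

yes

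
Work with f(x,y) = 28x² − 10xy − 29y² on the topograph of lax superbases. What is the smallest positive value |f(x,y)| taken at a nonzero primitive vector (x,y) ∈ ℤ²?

descent: ρ → (-29,10,28)  [lands on river]
river: ρ → (28,46,-11)
river: ρ → (-11,42,36)
river: ρ → (36,30,-17)
river: ρ → (-17,38,28)
river: ρ → (28,18,-27)
river: ρ → (-27,36,19)
river: ρ → (19,40,-23)
river: ρ → (-23,52,7)
river: ρ → (7,46,-44)
river: ρ → (-44,42,9)
river: ρ → (9,48,-29)
closes: descent 1, river 12
min |a| on river = 7

7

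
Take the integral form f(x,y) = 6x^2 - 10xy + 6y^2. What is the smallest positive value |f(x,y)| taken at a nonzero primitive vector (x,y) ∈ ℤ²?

translate: b→2 (≡-10 mod 12), so (6,-10,6)→(6,2,2)
flip: (6,2,2)→(2,-2,6)
translate: b→2 (≡-2 mod 4), so (2,-2,6)→(2,2,6)
reduced (well bottom): (2,2,6) with a≤c, −a<b≤a
well minimum = a = 2

2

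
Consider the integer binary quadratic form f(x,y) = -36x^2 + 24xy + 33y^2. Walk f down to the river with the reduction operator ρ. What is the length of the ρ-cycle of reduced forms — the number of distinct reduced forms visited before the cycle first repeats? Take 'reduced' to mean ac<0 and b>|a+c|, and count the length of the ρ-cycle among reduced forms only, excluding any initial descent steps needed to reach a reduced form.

D = 5328, ⌊√D⌋ = 72
river: ρ → (33,42,-27)
river: ρ → (-27,66,9)
river: ρ → (9,60,-48)
river: ρ → (-48,36,21)
river: ρ → (21,48,-36)
river: ρ → (-36,24,33)
ρ-cycle length = 6 (tail of 0 descent steps not counted)

6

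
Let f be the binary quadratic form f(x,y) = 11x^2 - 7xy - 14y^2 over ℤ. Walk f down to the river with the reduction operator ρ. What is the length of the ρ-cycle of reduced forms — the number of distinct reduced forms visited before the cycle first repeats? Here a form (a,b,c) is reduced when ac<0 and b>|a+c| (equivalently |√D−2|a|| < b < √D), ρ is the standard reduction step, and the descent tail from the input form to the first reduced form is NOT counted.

D = 665, ⌊√D⌋ = 25
descent: ρ → (-14,7,11)  [lands on river]
river: ρ → (11,15,-10)
river: ρ → (-10,25,1)
river: ρ → (1,25,-10)
river: ρ → (-10,15,11)
river: ρ → (11,7,-14)
river: ρ → (-14,21,4)
river: ρ → (4,19,-19)
river: ρ → (-19,19,4)
river: ρ → (4,21,-14)
ρ-cycle length = 10 (tail of 1 descent step not counted)

10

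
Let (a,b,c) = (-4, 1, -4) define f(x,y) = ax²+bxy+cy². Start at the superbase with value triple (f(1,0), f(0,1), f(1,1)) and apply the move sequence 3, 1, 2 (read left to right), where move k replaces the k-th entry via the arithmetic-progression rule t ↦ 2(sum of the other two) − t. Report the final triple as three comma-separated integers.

start (-4,-4,-7) = (f(1,0),f(0,1),f(1,1))
replace slot 3: 2·((-4)+(-4)) − (-7) = -9 → (-4,-4,-9)
replace slot 1: 2·((-4)+(-9)) − (-4) = -22 → (-22,-4,-9)
replace slot 2: 2·((-22)+(-9)) − (-4) = -58 → (-22,-58,-9)

-22,-58,-9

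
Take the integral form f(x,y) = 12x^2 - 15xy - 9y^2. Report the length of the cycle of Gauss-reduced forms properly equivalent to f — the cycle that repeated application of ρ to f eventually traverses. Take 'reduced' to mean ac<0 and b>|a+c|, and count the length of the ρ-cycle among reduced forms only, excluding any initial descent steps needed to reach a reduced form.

D = 657, ⌊√D⌋ = 25
descent: ρ → (-9,15,12)  [lands on river]
river: ρ → (12,9,-12)
river: ρ → (-12,15,9)
river: ρ → (9,21,-6)
river: ρ → (-6,15,18)
river: ρ → (18,21,-3)
river: ρ → (-3,21,18)
river: ρ → (18,15,-6)
river: ρ → (-6,21,9)
river: ρ → (9,15,-12)
river: ρ → (-12,9,12)
river: ρ → (12,15,-9)
river: ρ → (-9,21,6)
river: ρ → (6,15,-18)
river: ρ → (-18,21,3)
river: ρ → (3,21,-18)
river: ρ → (-18,15,6)
river: ρ → (6,21,-9)
ρ-cycle length = 18 (tail of 1 descent step not counted)

18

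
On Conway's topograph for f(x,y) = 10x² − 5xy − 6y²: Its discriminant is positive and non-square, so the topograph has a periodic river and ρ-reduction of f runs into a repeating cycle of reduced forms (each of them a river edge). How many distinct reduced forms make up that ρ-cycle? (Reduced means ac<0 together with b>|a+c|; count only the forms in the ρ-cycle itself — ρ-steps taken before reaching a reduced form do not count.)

D = 265, ⌊√D⌋ = 16
descent: ρ → (-6,5,10)  [lands on river]
river: ρ → (10,15,-1)
river: ρ → (-1,15,10)
river: ρ → (10,5,-6)
river: ρ → (-6,7,9)
river: ρ → (9,11,-4)
river: ρ → (-4,13,6)
river: ρ → (6,11,-6)
river: ρ → (-6,13,4)
river: ρ → (4,11,-9)
river: ρ → (-9,7,6)
river: ρ → (6,5,-10)
river: ρ → (-10,15,1)
river: ρ → (1,15,-10)
river: ρ → (-10,5,6)
river: ρ → (6,7,-9)
river: ρ → (-9,11,4)
river: ρ → (4,13,-6)
river: ρ → (-6,11,6)
river: ρ → (6,13,-4)
river: ρ → (-4,11,9)
river: ρ → (9,7,-6)
ρ-cycle length = 22 (tail of 1 descent step not counted)

22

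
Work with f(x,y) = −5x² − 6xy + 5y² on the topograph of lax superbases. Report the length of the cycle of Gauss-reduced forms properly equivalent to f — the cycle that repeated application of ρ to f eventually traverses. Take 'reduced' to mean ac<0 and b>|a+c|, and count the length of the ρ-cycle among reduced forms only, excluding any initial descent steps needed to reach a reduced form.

D = 136, ⌊√D⌋ = 11
descent: ρ → (5,6,-5)  [lands on river]
river: ρ → (-5,4,6)
river: ρ → (6,8,-3)
river: ρ → (-3,10,3)
river: ρ → (3,8,-6)
river: ρ → (-6,4,5)
ρ-cycle length = 6 (tail of 1 descent step not counted)

6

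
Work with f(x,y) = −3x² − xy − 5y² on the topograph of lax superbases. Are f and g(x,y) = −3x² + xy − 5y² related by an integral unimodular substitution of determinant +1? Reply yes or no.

D₁ = -59, D₂ = -59
f is negative-definite; reduce −f:
−f: reduced (well bottom): (3,1,5) with a≤c, −a<b≤a
flip sign back: reduced form of f is (-3,-1,-5)
g is negative-definite; reduce −g:
−g: reduced (well bottom): (3,-1,5) with a≤c, −a<b≤a
flip sign back: reduced form of g is (-3,1,-5)
reduced forms (-3, -1, -5) vs (-3, 1, -5) ⇒ inequivalent

no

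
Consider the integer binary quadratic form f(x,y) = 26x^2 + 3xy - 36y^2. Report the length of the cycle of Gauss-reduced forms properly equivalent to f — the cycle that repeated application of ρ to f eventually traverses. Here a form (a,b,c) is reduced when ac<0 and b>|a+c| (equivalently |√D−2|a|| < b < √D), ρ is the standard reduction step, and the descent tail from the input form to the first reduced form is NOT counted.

D = 3753, ⌊√D⌋ = 61
descent: ρ → (-36,-3,26)
descent: ρ → (26,55,-7)  [lands on river]
river: ρ → (-7,57,18)
river: ρ → (18,51,-16)
river: ρ → (-16,45,27)
river: ρ → (27,9,-34)
river: ρ → (-34,59,2)
river: ρ → (2,61,-4)
river: ρ → (-4,59,17)
river: ρ → (17,43,-28)
river: ρ → (-28,13,32)
river: ρ → (32,51,-9)
river: ρ → (-9,57,14)
river: ρ → (14,55,-13)
river: ρ → (-13,49,26)
ρ-cycle length = 14 (tail of 2 descent steps not counted)

14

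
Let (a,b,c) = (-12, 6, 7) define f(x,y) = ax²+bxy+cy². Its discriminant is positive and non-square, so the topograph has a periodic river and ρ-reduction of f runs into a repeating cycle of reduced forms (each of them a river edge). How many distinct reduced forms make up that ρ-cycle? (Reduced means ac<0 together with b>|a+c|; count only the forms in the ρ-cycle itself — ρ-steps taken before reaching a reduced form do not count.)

D = 372, ⌊√D⌋ = 19
river: ρ → (7,8,-11)
river: ρ → (-11,14,4)
river: ρ → (4,18,-3)
river: ρ → (-3,18,4)
river: ρ → (4,14,-11)
river: ρ → (-11,8,7)
river: ρ → (7,6,-12)
river: ρ → (-12,18,1)
river: ρ → (1,18,-12)
river: ρ → (-12,6,7)
ρ-cycle length = 10 (tail of 0 descent steps not counted)

10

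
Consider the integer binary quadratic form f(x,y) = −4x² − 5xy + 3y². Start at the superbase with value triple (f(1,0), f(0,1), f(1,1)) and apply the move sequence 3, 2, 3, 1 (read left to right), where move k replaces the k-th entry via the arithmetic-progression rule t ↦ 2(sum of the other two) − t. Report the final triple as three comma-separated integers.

start (-4,3,-6) = (f(1,0),f(0,1),f(1,1))
replace slot 3: 2·((-4)+3) − (-6) = 4 → (-4,3,4)
replace slot 2: 2·((-4)+4) − 3 = -3 → (-4,-3,4)
replace slot 3: 2·((-4)+(-3)) − 4 = -18 → (-4,-3,-18)
replace slot 1: 2·((-3)+(-18)) − (-4) = -38 → (-38,-3,-18)

-38,-3,-18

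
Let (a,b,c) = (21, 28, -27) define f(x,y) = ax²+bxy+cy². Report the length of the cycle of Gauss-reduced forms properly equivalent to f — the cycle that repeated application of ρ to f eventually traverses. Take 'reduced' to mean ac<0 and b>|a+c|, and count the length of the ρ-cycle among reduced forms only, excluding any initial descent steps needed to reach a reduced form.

D = 3052, ⌊√D⌋ = 55
river: ρ → (-27,26,22)
river: ρ → (22,18,-31)
river: ρ → (-31,44,9)
river: ρ → (9,46,-26)
river: ρ → (-26,6,29)
river: ρ → (29,52,-3)
river: ρ → (-3,50,46)
river: ρ → (46,42,-7)
river: ρ → (-7,42,46)
river: ρ → (46,50,-3)
river: ρ → (-3,52,29)
river: ρ → (29,6,-26)
river: ρ → (-26,46,9)
river: ρ → (9,44,-31)
river: ρ → (-31,18,22)
river: ρ → (22,26,-27)
river: ρ → (-27,28,21)
river: ρ → (21,14,-34)
river: ρ → (-34,54,1)
river: ρ → (1,54,-34)
river: ρ → (-34,14,21)
river: ρ → (21,28,-27)
ρ-cycle length = 22 (tail of 0 descent steps not counted)

22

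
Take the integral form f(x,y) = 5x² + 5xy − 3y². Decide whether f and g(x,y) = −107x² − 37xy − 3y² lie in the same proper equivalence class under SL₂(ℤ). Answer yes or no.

D₁ = 85, D₂ = 85
river cycle of f (length 6): (-3, 7, 3), (3, 5, -5), (-5, 5, 3), (3, 7, -3), (-3, 5, 5), (5, 5, -3)
river cycle of g (length 6): (-3, 7, 3), (3, 5, -5), (-5, 5, 3), (3, 7, -3), (-3, 5, 5), (5, 5, -3)
cycles coincide ⇒ equivalent

yes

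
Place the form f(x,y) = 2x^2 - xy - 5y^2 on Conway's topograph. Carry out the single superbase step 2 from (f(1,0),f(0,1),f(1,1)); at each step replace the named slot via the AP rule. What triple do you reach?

start (2,-5,-4) = (f(1,0),f(0,1),f(1,1))
replace slot 2: 2·(2+(-4)) − (-5) = 1 → (2,1,-4)

2,1,-4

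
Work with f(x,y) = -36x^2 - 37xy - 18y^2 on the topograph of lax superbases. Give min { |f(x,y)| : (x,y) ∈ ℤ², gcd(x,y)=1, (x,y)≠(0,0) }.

translate: b→-35 (≡37 mod 72), so (36,37,18)→(36,-35,17)
flip: (36,-35,17)→(17,35,36)
translate: b→1 (≡35 mod 34), so (17,35,36)→(17,1,18)
reduced (well bottom): (17,1,18) with a≤c, −a<b≤a
well minimum |f| = |-17| = 17 (negative-definite)

17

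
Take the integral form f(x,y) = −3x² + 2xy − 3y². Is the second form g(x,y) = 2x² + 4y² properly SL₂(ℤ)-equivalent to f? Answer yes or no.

D₁ = -32, D₂ = -32
f is negative-definite; reduce −f:
−f: flip: (3,-2,3)→(3,2,3)
−f: reduced (well bottom): (3,2,3) with a≤c, −a<b≤a
flip sign back: reduced form of f is (-3,-2,-3)
g: reduced (well bottom): (2,0,4) with a≤c, −a<b≤a
reduced forms (-3, -2, -3) vs (2, 0, 4) ⇒ inequivalent

no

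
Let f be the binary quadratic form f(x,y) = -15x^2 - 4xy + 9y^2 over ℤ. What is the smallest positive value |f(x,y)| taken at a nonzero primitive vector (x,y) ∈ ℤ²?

descent: ρ → (9,22,-2)  [lands on river]
river: ρ → (-2,22,9)
river: ρ → (9,14,-10)
river: ρ → (-10,6,13)
river: ρ → (13,20,-3)
river: ρ → (-3,22,6)
river: ρ → (6,14,-15)
river: ρ → (-15,16,5)
river: ρ → (5,14,-18)
river: ρ → (-18,22,1)
river: ρ → (1,22,-18)
river: ρ → (-18,14,5)
river: ρ → (5,16,-15)
river: ρ → (-15,14,6)
river: ρ → (6,22,-3)
river: ρ → (-3,20,13)
river: ρ → (13,6,-10)
river: ρ → (-10,14,9)
closes: descent 1, river 18
min |a| on river = 1

1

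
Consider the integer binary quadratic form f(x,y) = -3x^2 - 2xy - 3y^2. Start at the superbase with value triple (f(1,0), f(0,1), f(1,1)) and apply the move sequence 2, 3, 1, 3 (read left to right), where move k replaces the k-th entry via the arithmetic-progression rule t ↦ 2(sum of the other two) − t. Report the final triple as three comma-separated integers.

start (-3,-3,-8) = (f(1,0),f(0,1),f(1,1))
replace slot 2: 2·((-3)+(-8)) − (-3) = -19 → (-3,-19,-8)
replace slot 3: 2·((-3)+(-19)) − (-8) = -36 → (-3,-19,-36)
replace slot 1: 2·((-19)+(-36)) − (-3) = -107 → (-107,-19,-36)
replace slot 3: 2·((-107)+(-19)) − (-36) = -216 → (-107,-19,-216)

-107,-19,-216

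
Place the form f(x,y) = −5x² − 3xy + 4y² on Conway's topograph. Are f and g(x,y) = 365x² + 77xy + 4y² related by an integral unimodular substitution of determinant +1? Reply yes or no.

D₁ = 89, D₂ = 89
river cycle of f (length 14): (4, 3, -5), (-5, 7, 2), (2, 9, -1), (-1, 9, 2), (2, 7, -5), (-5, 3, 4), (4, 5, -4), (-4, 3, 5), (5, 7, -2), (-2, 9, 1), … (4 more)
river cycle of g (length 14): (4, 3, -5), (-5, 7, 2), (2, 9, -1), (-1, 9, 2), (2, 7, -5), (-5, 3, 4), (4, 5, -4), (-4, 3, 5), (5, 7, -2), (-2, 9, 1), … (4 more)
cycles coincide ⇒ equivalent

yes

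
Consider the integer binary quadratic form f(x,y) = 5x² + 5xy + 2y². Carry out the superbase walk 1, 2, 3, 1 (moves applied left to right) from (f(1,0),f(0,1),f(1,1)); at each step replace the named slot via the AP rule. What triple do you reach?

start (5,2,12) = (f(1,0),f(0,1),f(1,1))
replace slot 1: 2·(2+12) − 5 = 23 → (23,2,12)
replace slot 2: 2·(23+12) − 2 = 68 → (23,68,12)
replace slot 3: 2·(23+68) − 12 = 170 → (23,68,170)
replace slot 1: 2·(68+170) − 23 = 453 → (453,68,170)

453,68,170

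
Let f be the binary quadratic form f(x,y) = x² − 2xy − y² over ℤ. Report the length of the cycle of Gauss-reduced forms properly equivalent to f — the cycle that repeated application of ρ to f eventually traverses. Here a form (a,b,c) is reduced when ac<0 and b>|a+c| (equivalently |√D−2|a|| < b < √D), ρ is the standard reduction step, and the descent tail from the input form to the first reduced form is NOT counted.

D = 8, ⌊√D⌋ = 2
descent: ρ → (-1,2,1)  [lands on river]
river: ρ → (1,2,-1)
ρ-cycle length = 2 (tail of 1 descent step not counted)

2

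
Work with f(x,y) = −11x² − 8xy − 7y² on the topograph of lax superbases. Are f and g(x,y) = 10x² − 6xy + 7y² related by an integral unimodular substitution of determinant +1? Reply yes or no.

D₁ = -244, D₂ = -244
f is negative-definite; reduce −f:
−f: flip: (11,8,7)→(7,-8,11)
−f: translate: b→6 (≡-8 mod 14), so (7,-8,11)→(7,6,10)
−f: reduced (well bottom): (7,6,10) with a≤c, −a<b≤a
flip sign back: reduced form of f is (-7,-6,-10)
g: flip: (10,-6,7)→(7,6,10)
g: reduced (well bottom): (7,6,10) with a≤c, −a<b≤a
reduced forms (-7, -6, -10) vs (7, 6, 10) ⇒ inequivalent

no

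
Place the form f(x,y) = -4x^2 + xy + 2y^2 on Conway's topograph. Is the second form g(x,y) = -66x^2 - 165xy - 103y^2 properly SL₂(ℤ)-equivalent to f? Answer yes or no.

D₁ = 33, D₂ = 33
river cycle of f (length 4): (2, 3, -3), (-3, 3, 2), (2, 5, -1), (-1, 5, 2)
river cycle of g (length 4): (2, 3, -3), (-3, 3, 2), (2, 5, -1), (-1, 5, 2)
cycles coincide ⇒ equivalent

yes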